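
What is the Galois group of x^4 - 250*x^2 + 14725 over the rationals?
Gal(K/Q) = V_4 (Klein four-group, Z/2Z × Z/2Z)

f factors as (x^2 - 95)(x^2 - 155), so the splitting field is K = Q(sqrt(95), sqrt(155)). The elements 95, 155, 14725 are all non-squares in Q, so sqrt(95) and sqrt(155) generate independent quadratic extensions. Thus [K:Q] = 4 and Gal(K/Q) is generated by the two order-2 automorphisms sqrt(95) ↦ -sqrt(95) and sqrt(155) ↦ -sqrt(155), giving V_4.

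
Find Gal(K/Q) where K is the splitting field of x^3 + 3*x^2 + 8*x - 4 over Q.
Gal(K/Q) = S_3 (symmetric group of order 6)

Compute the discriminant of x^3 + (3)*x^2 + (8)*x + (-4): Δ = -3200. Since Δ is not a rational square, the Galois group is not contained in A_3; it must be the full S_3 (irreducibility of the cubic rules out anything smaller).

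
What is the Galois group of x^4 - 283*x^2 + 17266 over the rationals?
Gal(K/Q) = V_4 (Klein four-group, Z/2Z × Z/2Z)

f factors as (x^2 - 89)(x^2 - 194), so the splitting field is K = Q(sqrt(89), sqrt(194)). The elements 89, 194, 17266 are all non-squares in Q, so sqrt(89) and sqrt(194) generate independent quadratic extensions. Thus [K:Q] = 4 and Gal(K/Q) is generated by the two order-2 automorphisms sqrt(89) ↦ -sqrt(89) and sqrt(194) ↦ -sqrt(194), giving V_4.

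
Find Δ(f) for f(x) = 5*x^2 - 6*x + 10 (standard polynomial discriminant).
Δ = -164

For a quadratic a x^2 + b x + c the discriminant is Δ = b^2 - 4ac = (-6)^2 - 4*(5)*(10) = 36 - (200) = -164.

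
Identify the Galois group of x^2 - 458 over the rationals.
Gal(K/Q) = Z/2Z (cyclic of order 2)

x^2 - 458 is irreducible over Q since 458 is not a rational square. The splitting field Q(sqrt(458)) has degree 2 over Q, and its unique nontrivial automorphism is sqrt(458) ↦ -sqrt(458). Hence Gal(Q(sqrt(458))/Q) = Z/2Z.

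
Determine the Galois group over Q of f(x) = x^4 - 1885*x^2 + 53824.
Gal(K/Q) = Z/2Z (cyclic of order 2)

f factors as (x^2 - 1856)(x^2 - 29), so the splitting field is K = Q(sqrt(1856), sqrt(29)). The squarefree part of 1856 is 29 and the squarefree part of 29 is also 29, so sqrt(1856) and sqrt(29) are both rational multiples of sqrt(29). Hence Q(sqrt(1856)) = Q(sqrt(29)) = Q(sqrt(29)), and the splitting field collapses to a single degree-2 extension with Galois group Z/2Z.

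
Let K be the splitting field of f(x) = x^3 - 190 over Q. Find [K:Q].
[K:Q] = 6

x^3 - 190 has one real root r = 190^(1/3) and two complex roots r*zeta_3, r*zeta_3^2 where zeta_3 = e^(2*pi*i/3). The splitting field is Q(r, zeta_3). [Q(r):Q] = 3 and [Q(zeta_3):Q] = 2 with gcd = 1, so [Q(r, zeta_3):Q] = 3 * 2 = 6.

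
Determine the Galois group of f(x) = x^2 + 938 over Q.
Gal(K/Q) = Z/2Z (cyclic of order 2)

x^2 + 938 is irreducible over Q since -938 is not a rational square. The splitting field Q(sqrt(-938)) has degree 2 over Q, and its unique nontrivial automorphism is sqrt(-938) ↦ -sqrt(-938). Hence Gal(Q(sqrt(-938))/Q) = Z/2Z.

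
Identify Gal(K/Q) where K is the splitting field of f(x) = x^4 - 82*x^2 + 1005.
Gal(K/Q) = V_4 (Klein four-group, Z/2Z × Z/2Z)

f factors as (x^2 - 67)(x^2 - 15), so the splitting field is K = Q(sqrt(67), sqrt(15)). The elements 67, 15, 1005 are all non-squares in Q, so sqrt(67) and sqrt(15) generate independent quadratic extensions. Thus [K:Q] = 4 and Gal(K/Q) is generated by the two order-2 automorphisms sqrt(67) ↦ -sqrt(67) and sqrt(15) ↦ -sqrt(15), giving V_4.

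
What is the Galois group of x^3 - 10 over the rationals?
Gal(K/Q) = S_3 (symmetric group of order 6)

Compute the discriminant of x^3 + (0)*x^2 + (0)*x + (-10): Δ = -2700. Since Δ is not a rational square, the Galois group is not contained in A_3; it must be the full S_3 (irreducibility of the cubic rules out anything smaller).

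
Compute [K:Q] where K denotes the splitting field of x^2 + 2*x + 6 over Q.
[K:Q] = 2

The discriminant of x^2 + (2)*x + (6) is b^2 - 4c = 4 - (24) = -20. Since -20 is not a perfect square in Q, the polynomial is irreducible over Q. Its two roots generate a degree-2 extension, so [K:Q] = 2.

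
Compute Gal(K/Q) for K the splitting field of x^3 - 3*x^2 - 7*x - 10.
Gal(K/Q) = S_3 (symmetric group of order 6)

Compute the discriminant of x^3 + (-3)*x^2 + (-7)*x + (-10): Δ = -5747. Since Δ is not a rational square, the Galois group is not contained in A_3; it must be the full S_3 (irreducibility of the cubic rules out anything smaller).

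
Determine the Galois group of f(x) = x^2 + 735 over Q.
Gal(K/Q) = Z/2Z (cyclic of order 2)

x^2 + 735 is irreducible over Q since -735 is not a rational square. The splitting field Q(sqrt(-735)) has degree 2 over Q, and its unique nontrivial automorphism is sqrt(-735) ↦ -sqrt(-735). Hence Gal(Q(sqrt(-735))/Q) = Z/2Z.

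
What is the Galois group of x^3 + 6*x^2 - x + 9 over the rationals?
Gal(K/Q) = S_3 (symmetric group of order 6)

Compute the discriminant of x^3 + (6)*x^2 + (-1)*x + (9): Δ = -10895. Since Δ is not a rational square, the Galois group is not contained in A_3; it must be the full S_3 (irreducibility of the cubic rules out anything smaller).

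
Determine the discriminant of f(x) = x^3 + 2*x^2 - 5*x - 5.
Δ = 985

For x^3 + a x^2 + b x + c the discriminant is Δ = 18 a b c - 4 a^3 c + a^2 b^2 - 4 b^3 - 27 c^2.
Plug a = 2, b = -5, c = -5:
  18*(2)*(-5)*(-5) - 4*(2)^3*(-5) + (2)^2*(-5)^2 - 4*(-5)^3 - 27*(-5)^2
  = 900 + (160) + 100 + (500) + (-675)
  = 985.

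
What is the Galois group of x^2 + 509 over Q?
Gal(K/Q) = Z/2Z (cyclic of order 2)

x^2 + 509 is irreducible over Q since -509 is not a rational square. The splitting field Q(sqrt(-509)) has degree 2 over Q, and its unique nontrivial automorphism is sqrt(-509) ↦ -sqrt(-509). Hence Gal(Q(sqrt(-509))/Q) = Z/2Z.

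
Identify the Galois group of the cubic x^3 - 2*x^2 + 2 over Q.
Gal(K/Q) = S_3 (symmetric group of order 6)

Compute the discriminant of x^3 + (-2)*x^2 + (0)*x + (2): Δ = -44. Since Δ is not a rational square, the Galois group is not contained in A_3; it must be the full S_3 (irreducibility of the cubic rules out anything smaller).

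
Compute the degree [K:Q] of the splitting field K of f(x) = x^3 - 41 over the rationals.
[K:Q] = 6

x^3 - 41 has one real root r = 41^(1/3) and two complex roots r*zeta_3, r*zeta_3^2 where zeta_3 = e^(2*pi*i/3). The splitting field is Q(r, zeta_3). [Q(r):Q] = 3 and [Q(zeta_3):Q] = 2 with gcd = 1, so [Q(r, zeta_3):Q] = 3 * 2 = 6.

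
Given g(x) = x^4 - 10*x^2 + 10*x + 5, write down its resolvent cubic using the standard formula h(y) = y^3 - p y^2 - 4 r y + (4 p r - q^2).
h(y) = y^3 + 10*y^2 - 20*y - 300

Identify coefficients: p = -10, q = 10, r = 5.
Plug into h(y) = y^3 - p y^2 - 4 r y + (4 p r - q^2):
  h(y) = y^3 - (-10) y^2 - 4*(5) y + (4*(-10)*(5) - (10)^2)
       = y^3 + (10) y^2 + (-20) y + (-300).
Simplifying: h(y) = y^3 + 10*y^2 - 20*y - 300.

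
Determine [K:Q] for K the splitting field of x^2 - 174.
[K:Q] = 2

The polynomial x^2 - 174 is irreducible over Q since 174 is not a perfect square. Its splitting field is Q(sqrt(174)), which has degree 2 over Q.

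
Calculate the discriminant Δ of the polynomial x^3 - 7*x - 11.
Δ = -1895

For a depressed cubic x^3 + p x + q the discriminant is Δ = -4 p^3 - 27 q^2 = -4*(-7)^3 - 27*(-11)^2 = 1372 - 3267 = -1895.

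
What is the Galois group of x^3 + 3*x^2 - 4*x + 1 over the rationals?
Gal(K/Q) = A_3 (cyclic of order 3)

Compute the discriminant of x^3 + (3)*x^2 + (-4)*x + (1): Δ = 49. Since Δ is a perfect square (Δ = 7^2), the Galois group is contained in A_3. Irreducibility forces the group to be transitive on three roots, so Gal = A_3.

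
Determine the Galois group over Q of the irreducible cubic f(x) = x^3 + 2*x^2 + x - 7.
Gal(K/Q) = S_3 (symmetric group of order 6)

Compute the discriminant of x^3 + (2)*x^2 + (1)*x + (-7): Δ = -1351. Since Δ is not a rational square, the Galois group is not contained in A_3; it must be the full S_3 (irreducibility of the cubic rules out anything smaller).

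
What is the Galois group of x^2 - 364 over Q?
Gal(K/Q) = Z/2Z (cyclic of order 2)

x^2 - 364 is irreducible over Q since 364 is not a rational square. The splitting field Q(sqrt(364)) has degree 2 over Q, and its unique nontrivial automorphism is sqrt(364) ↦ -sqrt(364). Hence Gal(Q(sqrt(364))/Q) = Z/2Z.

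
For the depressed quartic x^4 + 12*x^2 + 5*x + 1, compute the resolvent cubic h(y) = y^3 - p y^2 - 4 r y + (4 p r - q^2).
h(y) = y^3 - 12*y^2 - 4*y + 23

Identify coefficients: p = 12, q = 5, r = 1.
Plug into h(y) = y^3 - p y^2 - 4 r y + (4 p r - q^2):
  h(y) = y^3 - (12) y^2 - 4*(1) y + (4*(12)*(1) - (5)^2)
       = y^3 + (-12) y^2 + (-4) y + (23).
Simplifying: h(y) = y^3 - 12*y^2 - 4*y + 23.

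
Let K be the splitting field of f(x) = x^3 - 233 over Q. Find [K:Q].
[K:Q] = 6

x^3 - 233 has one real root r = 233^(1/3) and two complex roots r*zeta_3, r*zeta_3^2 where zeta_3 = e^(2*pi*i/3). The splitting field is Q(r, zeta_3). [Q(r):Q] = 3 and [Q(zeta_3):Q] = 2 with gcd = 1, so [Q(r, zeta_3):Q] = 3 * 2 = 6.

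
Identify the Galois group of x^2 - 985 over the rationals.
Gal(K/Q) = Z/2Z (cyclic of order 2)

x^2 - 985 is irreducible over Q since 985 is not a rational square. The splitting field Q(sqrt(985)) has degree 2 over Q, and its unique nontrivial automorphism is sqrt(985) ↦ -sqrt(985). Hence Gal(Q(sqrt(985))/Q) = Z/2Z.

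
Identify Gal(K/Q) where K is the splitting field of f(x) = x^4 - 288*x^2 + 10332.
Gal(K/Q) = V_4 (Klein four-group, Z/2Z × Z/2Z)

f factors as (x^2 - 42)(x^2 - 246), so the splitting field is K = Q(sqrt(42), sqrt(246)). The elements 42, 246, 10332 are all non-squares in Q, so sqrt(42) and sqrt(246) generate independent quadratic extensions. Thus [K:Q] = 4 and Gal(K/Q) is generated by the two order-2 automorphisms sqrt(42) ↦ -sqrt(42) and sqrt(246) ↦ -sqrt(246), giving V_4.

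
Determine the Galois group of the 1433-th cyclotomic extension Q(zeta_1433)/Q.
|Gal(Q(zeta_1433)/Q)| = phi(1433) = 1432; group ≅ (Z/1433Z)^* ≅ Z/1432Z

The n-th cyclotomic polynomial Φ_1433(x) is the minimal polynomial of zeta_1433 over Q and has degree phi(1433) = 1432. So Q(zeta_1433) is a degree-1432 Galois extension with Galois group (Z/1433Z)^*. (Z/1433Z)^* is cyclic since 1433 is an odd prime power (or 4). Hence Gal(Q(zeta_1433)/Q) ≅ Z/1432Z.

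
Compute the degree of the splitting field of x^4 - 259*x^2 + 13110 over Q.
[K:Q] = 4

f factors as (x^2 - 190)(x^2 - 69); the splitting field is K = Q(sqrt(190), sqrt(69)). Since 190, 69, and 13110 are all non-squares in Q, the three subfields Q(sqrt(190)), Q(sqrt(69)), Q(sqrt(13110)) are distinct degree-2 extensions, so [K:Q] = 4 (Klein four Galois group).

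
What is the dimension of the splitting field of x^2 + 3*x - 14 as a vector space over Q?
[K:Q] = 2

The discriminant of x^2 + (3)*x + (-14) is b^2 - 4c = 9 - (-56) = 65. Since 65 is not a perfect square in Q, the polynomial is irreducible over Q. Its two roots generate a degree-2 extension, so [K:Q] = 2.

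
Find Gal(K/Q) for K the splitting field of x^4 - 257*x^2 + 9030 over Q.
Gal(K/Q) = V_4 (Klein four-group, Z/2Z × Z/2Z)

f factors as (x^2 - 215)(x^2 - 42), so the splitting field is K = Q(sqrt(215), sqrt(42)). The elements 215, 42, 9030 are all non-squares in Q, so sqrt(215) and sqrt(42) generate independent quadratic extensions. Thus [K:Q] = 4 and Gal(K/Q) is generated by the two order-2 automorphisms sqrt(215) ↦ -sqrt(215) and sqrt(42) ↦ -sqrt(42), giving V_4.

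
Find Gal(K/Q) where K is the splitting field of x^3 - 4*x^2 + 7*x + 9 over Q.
Gal(K/Q) = S_3 (symmetric group of order 6)

Compute the discriminant of x^3 + (-4)*x^2 + (7)*x + (9): Δ = -5007. Since Δ is not a rational square, the Galois group is not contained in A_3; it must be the full S_3 (irreducibility of the cubic rules out anything smaller).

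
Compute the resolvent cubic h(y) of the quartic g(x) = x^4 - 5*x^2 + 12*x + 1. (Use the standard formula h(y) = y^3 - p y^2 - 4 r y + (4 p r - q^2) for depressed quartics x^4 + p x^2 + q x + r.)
h(y) = y^3 + 5*y^2 - 4*y - 164

Identify coefficients: p = -5, q = 12, r = 1.
Plug into h(y) = y^3 - p y^2 - 4 r y + (4 p r - q^2):
  h(y) = y^3 - (-5) y^2 - 4*(1) y + (4*(-5)*(1) - (12)^2)
       = y^3 + (5) y^2 + (-4) y + (-164).
Simplifying: h(y) = y^3 + 5*y^2 - 4*y - 164.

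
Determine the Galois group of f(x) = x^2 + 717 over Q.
Gal(K/Q) = Z/2Z (cyclic of order 2)

x^2 + 717 is irreducible over Q since -717 is not a rational square. The splitting field Q(sqrt(-717)) has degree 2 over Q, and its unique nontrivial automorphism is sqrt(-717) ↦ -sqrt(-717). Hence Gal(Q(sqrt(-717))/Q) = Z/2Z.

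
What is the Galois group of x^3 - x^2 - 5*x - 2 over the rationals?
Gal(K/Q) = S_3 (symmetric group of order 6)

Compute the discriminant of x^3 + (-1)*x^2 + (-5)*x + (-2): Δ = 229. Since Δ is not a rational square, the Galois group is not contained in A_3; it must be the full S_3 (irreducibility of the cubic rules out anything smaller).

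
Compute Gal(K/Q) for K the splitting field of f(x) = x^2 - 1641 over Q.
Gal(K/Q) = Z/2Z (cyclic of order 2)

x^2 - 1641 is irreducible over Q since 1641 is not a rational square. The splitting field Q(sqrt(1641)) has degree 2 over Q, and its unique nontrivial automorphism is sqrt(1641) ↦ -sqrt(1641). Hence Gal(Q(sqrt(1641))/Q) = Z/2Z.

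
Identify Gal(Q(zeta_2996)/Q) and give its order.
|Gal(Q(zeta_2996)/Q)| = phi(2996) = 1272; group ≅ (Z/2996Z)^* ≅ Z/2Z × Z/6Z × Z/106Z

The n-th cyclotomic polynomial Φ_2996(x) is the minimal polynomial of zeta_2996 over Q and has degree phi(2996) = 1272. So Q(zeta_2996) is a degree-1272 Galois extension with Galois group (Z/2996Z)^*. By CRT, (Z/2996Z)^* ≅ (Z/4Z)^* × (Z/7Z)^* × (Z/107Z)^*. Each prime-power unit group is (Z/4Z)^* ≅ Z/2Z; (Z/7Z)^* ≅ Z/6Z; (Z/107Z)^* ≅ Z/106Z. Hence Gal(Q(zeta_2996)/Q) ≅ Z/2Z × Z/6Z × Z/106Z.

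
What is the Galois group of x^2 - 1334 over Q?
Gal(K/Q) = Z/2Z (cyclic of order 2)

x^2 - 1334 is irreducible over Q since 1334 is not a rational square. The splitting field Q(sqrt(1334)) has degree 2 over Q, and its unique nontrivial automorphism is sqrt(1334) ↦ -sqrt(1334). Hence Gal(Q(sqrt(1334))/Q) = Z/2Z.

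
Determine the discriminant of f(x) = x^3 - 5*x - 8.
Δ = -1228

For x^3 + a x^2 + b x + c the discriminant is Δ = 18 a b c - 4 a^3 c + a^2 b^2 - 4 b^3 - 27 c^2.
Plug a = 0, b = -5, c = -8:
  18*(0)*(-5)*(-8) - 4*(0)^3*(-8) + (0)^2*(-5)^2 - 4*(-5)^3 - 27*(-8)^2
  = 0 + (0) + 0 + (500) + (-1728)
  = -1228.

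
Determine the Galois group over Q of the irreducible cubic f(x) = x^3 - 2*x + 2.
Gal(K/Q) = S_3 (symmetric group of order 6)

Compute the discriminant of x^3 + (0)*x^2 + (-2)*x + (2): Δ = -76. Since Δ is not a rational square, the Galois group is not contained in A_3; it must be the full S_3 (irreducibility of the cubic rules out anything smaller).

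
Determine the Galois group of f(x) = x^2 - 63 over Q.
Gal(K/Q) = Z/2Z (cyclic of order 2)

x^2 - 63 is irreducible over Q since 63 is not a rational square. The splitting field Q(sqrt(63)) has degree 2 over Q, and its unique nontrivial automorphism is sqrt(63) ↦ -sqrt(63). Hence Gal(Q(sqrt(63))/Q) = Z/2Z.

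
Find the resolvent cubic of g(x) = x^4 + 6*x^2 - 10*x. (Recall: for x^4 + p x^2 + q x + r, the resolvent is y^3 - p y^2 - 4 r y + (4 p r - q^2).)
h(y) = y^3 - 6*y^2 - 100

Identify coefficients: p = 6, q = -10, r = 0.
Plug into h(y) = y^3 - p y^2 - 4 r y + (4 p r - q^2):
  h(y) = y^3 - (6) y^2 - 4*(0) y + (4*(6)*(0) - (-10)^2)
       = y^3 + (-6) y^2 + (0) y + (-100).
Simplifying: h(y) = y^3 - 6*y^2 - 100.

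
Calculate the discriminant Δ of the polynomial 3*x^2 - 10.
Δ = 120

For a quadratic a x^2 + b x + c the discriminant is Δ = b^2 - 4ac = (0)^2 - 4*(3)*(-10) = 0 - (-120) = 120.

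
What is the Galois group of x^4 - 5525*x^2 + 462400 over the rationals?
Gal(K/Q) = Z/2Z (cyclic of order 2)

f factors as (x^2 - 85)(x^2 - 5440), so the splitting field is K = Q(sqrt(85), sqrt(5440)). The squarefree part of 85 is 85 and the squarefree part of 5440 is also 85, so sqrt(85) and sqrt(5440) are both rational multiples of sqrt(85). Hence Q(sqrt(85)) = Q(sqrt(5440)) = Q(sqrt(85)), and the splitting field collapses to a single degree-2 extension with Galois group Z/2Z.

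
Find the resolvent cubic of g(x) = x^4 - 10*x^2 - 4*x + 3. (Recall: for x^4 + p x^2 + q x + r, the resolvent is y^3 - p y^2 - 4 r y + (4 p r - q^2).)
h(y) = y^3 + 10*y^2 - 12*y - 136

Identify coefficients: p = -10, q = -4, r = 3.
Plug into h(y) = y^3 - p y^2 - 4 r y + (4 p r - q^2):
  h(y) = y^3 - (-10) y^2 - 4*(3) y + (4*(-10)*(3) - (-4)^2)
       = y^3 + (10) y^2 + (-12) y + (-136).
Simplifying: h(y) = y^3 + 10*y^2 - 12*y - 136.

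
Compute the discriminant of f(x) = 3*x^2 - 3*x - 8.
Δ = 105

For a quadratic a x^2 + b x + c the discriminant is Δ = b^2 - 4ac = (-3)^2 - 4*(3)*(-8) = 9 - (-96) = 105.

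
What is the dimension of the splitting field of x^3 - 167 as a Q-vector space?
[K:Q] = 6

x^3 - 167 has one real root r = 167^(1/3) and two complex roots r*zeta_3, r*zeta_3^2 where zeta_3 = e^(2*pi*i/3). The splitting field is Q(r, zeta_3). [Q(r):Q] = 3 and [Q(zeta_3):Q] = 2 with gcd = 1, so [Q(r, zeta_3):Q] = 3 * 2 = 6.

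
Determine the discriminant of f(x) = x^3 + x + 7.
Δ = -1327

For x^3 + a x^2 + b x + c the discriminant is Δ = 18 a b c - 4 a^3 c + a^2 b^2 - 4 b^3 - 27 c^2.
Plug a = 0, b = 1, c = 7:
  18*(0)*(1)*(7) - 4*(0)^3*(7) + (0)^2*(1)^2 - 4*(1)^3 - 27*(7)^2
  = 0 + (0) + 0 + (-4) + (-1323)
  = -1327.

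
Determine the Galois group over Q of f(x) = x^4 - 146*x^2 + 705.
Gal(K/Q) = V_4 (Klein four-group, Z/2Z × Z/2Z)

f factors as (x^2 - 141)(x^2 - 5), so the splitting field is K = Q(sqrt(141), sqrt(5)). The elements 141, 5, 705 are all non-squares in Q, so sqrt(141) and sqrt(5) generate independent quadratic extensions. Thus [K:Q] = 4 and Gal(K/Q) is generated by the two order-2 automorphisms sqrt(141) ↦ -sqrt(141) and sqrt(5) ↦ -sqrt(5), giving V_4.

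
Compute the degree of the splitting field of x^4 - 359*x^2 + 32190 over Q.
[K:Q] = 4

f factors as (x^2 - 185)(x^2 - 174); the splitting field is K = Q(sqrt(185), sqrt(174)). Since 185, 174, and 32190 are all non-squares in Q, the three subfields Q(sqrt(185)), Q(sqrt(174)), Q(sqrt(32190)) are distinct degree-2 extensions, so [K:Q] = 4 (Klein four Galois group).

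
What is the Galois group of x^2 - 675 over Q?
Gal(K/Q) = Z/2Z (cyclic of order 2)

x^2 - 675 is irreducible over Q since 675 is not a rational square. The splitting field Q(sqrt(675)) has degree 2 over Q, and its unique nontrivial automorphism is sqrt(675) ↦ -sqrt(675). Hence Gal(Q(sqrt(675))/Q) = Z/2Z.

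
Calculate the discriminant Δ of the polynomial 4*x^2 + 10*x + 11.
Δ = -76

For a quadratic a x^2 + b x + c the discriminant is Δ = b^2 - 4ac = (10)^2 - 4*(4)*(11) = 100 - (176) = -76.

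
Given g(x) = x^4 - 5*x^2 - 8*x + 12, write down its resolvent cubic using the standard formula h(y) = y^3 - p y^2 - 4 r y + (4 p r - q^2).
h(y) = y^3 + 5*y^2 - 48*y - 304

Identify coefficients: p = -5, q = -8, r = 12.
Plug into h(y) = y^3 - p y^2 - 4 r y + (4 p r - q^2):
  h(y) = y^3 - (-5) y^2 - 4*(12) y + (4*(-5)*(12) - (-8)^2)
       = y^3 + (5) y^2 + (-48) y + (-304).
Simplifying: h(y) = y^3 + 5*y^2 - 48*y - 304.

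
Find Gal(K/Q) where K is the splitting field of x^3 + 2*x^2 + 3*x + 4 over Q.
Gal(K/Q) = S_3 (symmetric group of order 6)

Compute the discriminant of x^3 + (2)*x^2 + (3)*x + (4): Δ = -200. Since Δ is not a rational square, the Galois group is not contained in A_3; it must be the full S_3 (irreducibility of the cubic rules out anything smaller).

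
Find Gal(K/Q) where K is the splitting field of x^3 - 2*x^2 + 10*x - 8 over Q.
Gal(K/Q) = S_3 (symmetric group of order 6)

Compute the discriminant of x^3 + (-2)*x^2 + (10)*x + (-8): Δ = -2704. Since Δ is not a rational square, the Galois group is not contained in A_3; it must be the full S_3 (irreducibility of the cubic rules out anything smaller).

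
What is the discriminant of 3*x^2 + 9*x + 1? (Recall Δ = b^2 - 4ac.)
Δ = 69

For a quadratic a x^2 + b x + c the discriminant is Δ = b^2 - 4ac = (9)^2 - 4*(3)*(1) = 81 - (12) = 69.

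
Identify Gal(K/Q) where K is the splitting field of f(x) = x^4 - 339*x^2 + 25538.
Gal(K/Q) = V_4 (Klein four-group, Z/2Z × Z/2Z)

f factors as (x^2 - 226)(x^2 - 113), so the splitting field is K = Q(sqrt(226), sqrt(113)). The elements 226, 113, 25538 are all non-squares in Q, so sqrt(226) and sqrt(113) generate independent quadratic extensions. Thus [K:Q] = 4 and Gal(K/Q) is generated by the two order-2 automorphisms sqrt(226) ↦ -sqrt(226) and sqrt(113) ↦ -sqrt(113), giving V_4.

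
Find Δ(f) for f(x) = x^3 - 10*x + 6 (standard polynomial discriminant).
Δ = 3028

For a depressed cubic x^3 + p x + q the discriminant is Δ = -4 p^3 - 27 q^2 = -4*(-10)^3 - 27*(6)^2 = 4000 - 972 = 3028.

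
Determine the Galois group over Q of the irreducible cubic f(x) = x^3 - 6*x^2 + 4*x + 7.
Gal(K/Q) = S_3 (symmetric group of order 6)

Compute the discriminant of x^3 + (-6)*x^2 + (4)*x + (7): Δ = 2021. Since Δ is not a rational square, the Galois group is not contained in A_3; it must be the full S_3 (irreducibility of the cubic rules out anything smaller).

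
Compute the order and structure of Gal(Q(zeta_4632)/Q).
|Gal(Q(zeta_4632)/Q)| = phi(4632) = 1536; group ≅ (Z/4632Z)^* ≅ Z/2Z × Z/2Z × Z/2Z × Z/192Z

The n-th cyclotomic polynomial Φ_4632(x) is the minimal polynomial of zeta_4632 over Q and has degree phi(4632) = 1536. So Q(zeta_4632) is a degree-1536 Galois extension with Galois group (Z/4632Z)^*. By CRT, (Z/4632Z)^* ≅ (Z/8Z)^* × (Z/3Z)^* × (Z/193Z)^*. Each prime-power unit group is (Z/8Z)^* ≅ Z/2Z × Z/2Z; (Z/3Z)^* ≅ Z/2Z; (Z/193Z)^* ≅ Z/192Z. Hence Gal(Q(zeta_4632)/Q) ≅ Z/2Z × Z/2Z × Z/2Z × Z/192Z.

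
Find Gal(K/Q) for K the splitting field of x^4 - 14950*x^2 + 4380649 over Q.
Gal(K/Q) = Z/2Z (cyclic of order 2)

f factors as (x^2 - 299)(x^2 - 14651), so the splitting field is K = Q(sqrt(299), sqrt(14651)). The squarefree part of 299 is 299 and the squarefree part of 14651 is also 299, so sqrt(299) and sqrt(14651) are both rational multiples of sqrt(299). Hence Q(sqrt(299)) = Q(sqrt(14651)) = Q(sqrt(299)), and the splitting field collapses to a single degree-2 extension with Galois group Z/2Z.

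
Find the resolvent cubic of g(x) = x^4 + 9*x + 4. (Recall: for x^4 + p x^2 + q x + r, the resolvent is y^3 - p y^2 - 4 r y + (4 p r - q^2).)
h(y) = y^3 - 16*y - 81

Identify coefficients: p = 0, q = 9, r = 4.
Plug into h(y) = y^3 - p y^2 - 4 r y + (4 p r - q^2):
  h(y) = y^3 - (0) y^2 - 4*(4) y + (4*(0)*(4) - (9)^2)
       = y^3 + (0) y^2 + (-16) y + (-81).
Simplifying: h(y) = y^3 - 16*y - 81.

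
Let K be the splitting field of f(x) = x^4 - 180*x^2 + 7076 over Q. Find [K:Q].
[K:Q] = 4

f factors as (x^2 - 122)(x^2 - 58); the splitting field is K = Q(sqrt(122), sqrt(58)). Since 122, 58, and 7076 are all non-squares in Q, the three subfields Q(sqrt(122)), Q(sqrt(58)), Q(sqrt(7076)) are distinct degree-2 extensions, so [K:Q] = 4 (Klein four Galois group).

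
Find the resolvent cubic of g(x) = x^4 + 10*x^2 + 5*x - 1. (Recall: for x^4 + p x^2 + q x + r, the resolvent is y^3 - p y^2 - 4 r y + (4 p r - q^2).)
h(y) = y^3 - 10*y^2 + 4*y - 65

Identify coefficients: p = 10, q = 5, r = -1.
Plug into h(y) = y^3 - p y^2 - 4 r y + (4 p r - q^2):
  h(y) = y^3 - (10) y^2 - 4*(-1) y + (4*(10)*(-1) - (5)^2)
       = y^3 + (-10) y^2 + (4) y + (-65).
Simplifying: h(y) = y^3 - 10*y^2 + 4*y - 65.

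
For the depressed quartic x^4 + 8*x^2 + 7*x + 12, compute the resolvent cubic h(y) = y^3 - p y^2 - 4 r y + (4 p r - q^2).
h(y) = y^3 - 8*y^2 - 48*y + 335

Identify coefficients: p = 8, q = 7, r = 12.
Plug into h(y) = y^3 - p y^2 - 4 r y + (4 p r - q^2):
  h(y) = y^3 - (8) y^2 - 4*(12) y + (4*(8)*(12) - (7)^2)
       = y^3 + (-8) y^2 + (-48) y + (335).
Simplifying: h(y) = y^3 - 8*y^2 - 48*y + 335.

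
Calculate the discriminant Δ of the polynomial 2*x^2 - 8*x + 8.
Δ = 0

For a quadratic a x^2 + b x + c the discriminant is Δ = b^2 - 4ac = (-8)^2 - 4*(2)*(8) = 64 - (64) = 0.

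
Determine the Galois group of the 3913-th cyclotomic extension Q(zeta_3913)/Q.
|Gal(Q(zeta_3913)/Q)| = phi(3913) = 3024; group ≅ (Z/3913Z)^* ≅ Z/6Z × Z/12Z × Z/42Z

The n-th cyclotomic polynomial Φ_3913(x) is the minimal polynomial of zeta_3913 over Q and has degree phi(3913) = 3024. So Q(zeta_3913) is a degree-3024 Galois extension with Galois group (Z/3913Z)^*. By CRT, (Z/3913Z)^* ≅ (Z/7Z)^* × (Z/13Z)^* × (Z/43Z)^*. Each prime-power unit group is (Z/7Z)^* ≅ Z/6Z; (Z/13Z)^* ≅ Z/12Z; (Z/43Z)^* ≅ Z/42Z. Hence Gal(Q(zeta_3913)/Q) ≅ Z/6Z × Z/12Z × Z/42Z.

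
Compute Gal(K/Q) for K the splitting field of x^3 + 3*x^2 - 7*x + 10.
Gal(K/Q) = S_3 (symmetric group of order 6)

Compute the discriminant of x^3 + (3)*x^2 + (-7)*x + (10): Δ = -5747. Since Δ is not a rational square, the Galois group is not contained in A_3; it must be the full S_3 (irreducibility of the cubic rules out anything smaller).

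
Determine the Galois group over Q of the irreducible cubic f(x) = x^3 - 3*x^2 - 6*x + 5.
Gal(K/Q) = S_3 (symmetric group of order 6)

Compute the discriminant of x^3 + (-3)*x^2 + (-6)*x + (5): Δ = 2673. Since Δ is not a rational square, the Galois group is not contained in A_3; it must be the full S_3 (irreducibility of the cubic rules out anything smaller).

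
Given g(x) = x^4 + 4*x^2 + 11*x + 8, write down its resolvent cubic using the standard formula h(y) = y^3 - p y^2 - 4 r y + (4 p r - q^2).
h(y) = y^3 - 4*y^2 - 32*y + 7

Identify coefficients: p = 4, q = 11, r = 8.
Plug into h(y) = y^3 - p y^2 - 4 r y + (4 p r - q^2):
  h(y) = y^3 - (4) y^2 - 4*(8) y + (4*(4)*(8) - (11)^2)
       = y^3 + (-4) y^2 + (-32) y + (7).
Simplifying: h(y) = y^3 - 4*y^2 - 32*y + 7.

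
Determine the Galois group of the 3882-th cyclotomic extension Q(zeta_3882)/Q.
|Gal(Q(zeta_3882)/Q)| = phi(3882) = 1292; group ≅ (Z/3882Z)^* ≅ Z/2Z × Z/646Z

The n-th cyclotomic polynomial Φ_3882(x) is the minimal polynomial of zeta_3882 over Q and has degree phi(3882) = 1292. So Q(zeta_3882) is a degree-1292 Galois extension with Galois group (Z/3882Z)^*. By CRT, (Z/3882Z)^* ≅ (Z/2Z)^* × (Z/3Z)^* × (Z/647Z)^*. Each prime-power unit group is (Z/2Z)^* ≅ trivial group (order 1); (Z/3Z)^* ≅ Z/2Z; (Z/647Z)^* ≅ Z/646Z. Hence Gal(Q(zeta_3882)/Q) ≅ Z/2Z × Z/646Z.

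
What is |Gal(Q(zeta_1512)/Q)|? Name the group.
|Gal(Q(zeta_1512)/Q)| = phi(1512) = 432; group ≅ (Z/1512Z)^* ≅ Z/2Z × Z/2Z × Z/6Z × Z/18Z

The n-th cyclotomic polynomial Φ_1512(x) is the minimal polynomial of zeta_1512 over Q and has degree phi(1512) = 432. So Q(zeta_1512) is a degree-432 Galois extension with Galois group (Z/1512Z)^*. By CRT, (Z/1512Z)^* ≅ (Z/8Z)^* × (Z/27Z)^* × (Z/7Z)^*. Each prime-power unit group is (Z/8Z)^* ≅ Z/2Z × Z/2Z; (Z/27Z)^* ≅ Z/18Z; (Z/7Z)^* ≅ Z/6Z. Hence Gal(Q(zeta_1512)/Q) ≅ Z/2Z × Z/2Z × Z/6Z × Z/18Z.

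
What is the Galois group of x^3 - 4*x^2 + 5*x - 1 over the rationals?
Gal(K/Q) = S_3 (symmetric group of order 6)

Compute the discriminant of x^3 + (-4)*x^2 + (5)*x + (-1): Δ = -23. Since Δ is not a rational square, the Galois group is not contained in A_3; it must be the full S_3 (irreducibility of the cubic rules out anything smaller).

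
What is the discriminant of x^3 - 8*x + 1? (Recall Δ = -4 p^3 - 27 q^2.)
Δ = 2021

For a depressed cubic x^3 + p x + q the discriminant is Δ = -4 p^3 - 27 q^2 = -4*(-8)^3 - 27*(1)^2 = 2048 - 27 = 2021.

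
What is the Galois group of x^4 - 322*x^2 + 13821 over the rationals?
Gal(K/Q) = V_4 (Klein four-group, Z/2Z × Z/2Z)

f factors as (x^2 - 51)(x^2 - 271), so the splitting field is K = Q(sqrt(51), sqrt(271)). The elements 51, 271, 13821 are all non-squares in Q, so sqrt(51) and sqrt(271) generate independent quadratic extensions. Thus [K:Q] = 4 and Gal(K/Q) is generated by the two order-2 automorphisms sqrt(51) ↦ -sqrt(51) and sqrt(271) ↦ -sqrt(271), giving V_4.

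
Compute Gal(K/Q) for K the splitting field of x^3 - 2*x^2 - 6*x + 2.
Gal(K/Q) = S_3 (symmetric group of order 6)

Compute the discriminant of x^3 + (-2)*x^2 + (-6)*x + (2): Δ = 1396. Since Δ is not a rational square, the Galois group is not contained in A_3; it must be the full S_3 (irreducibility of the cubic rules out anything smaller).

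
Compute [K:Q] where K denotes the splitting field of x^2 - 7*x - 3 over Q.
[K:Q] = 2

The discriminant of x^2 + (-7)*x + (-3) is b^2 - 4c = 49 - (-12) = 61. Since 61 is not a perfect square in Q, the polynomial is irreducible over Q. Its two roots generate a degree-2 extension, so [K:Q] = 2.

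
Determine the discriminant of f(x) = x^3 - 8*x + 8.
Δ = 320

For a depressed cubic x^3 + p x + q the discriminant is Δ = -4 p^3 - 27 q^2 = -4*(-8)^3 - 27*(8)^2 = 2048 - 1728 = 320.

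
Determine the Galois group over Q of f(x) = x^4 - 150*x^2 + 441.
Gal(K/Q) = Z/2Z (cyclic of order 2)

f factors as (x^2 - 3)(x^2 - 147), so the splitting field is K = Q(sqrt(3), sqrt(147)). The squarefree part of 3 is 3 and the squarefree part of 147 is also 3, so sqrt(3) and sqrt(147) are both rational multiples of sqrt(3). Hence Q(sqrt(3)) = Q(sqrt(147)) = Q(sqrt(3)), and the splitting field collapses to a single degree-2 extension with Galois group Z/2Z.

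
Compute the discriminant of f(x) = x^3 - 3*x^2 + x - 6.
Δ = -1291

For x^3 + a x^2 + b x + c the discriminant is Δ = 18 a b c - 4 a^3 c + a^2 b^2 - 4 b^3 - 27 c^2.
Plug a = -3, b = 1, c = -6:
  18*(-3)*(1)*(-6) - 4*(-3)^3*(-6) + (-3)^2*(1)^2 - 4*(1)^3 - 27*(-6)^2
  = 324 + (-648) + 9 + (-4) + (-972)
  = -1291.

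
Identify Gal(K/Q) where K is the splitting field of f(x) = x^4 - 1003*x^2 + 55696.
Gal(K/Q) = Z/2Z (cyclic of order 2)

f factors as (x^2 - 59)(x^2 - 944), so the splitting field is K = Q(sqrt(59), sqrt(944)). The squarefree part of 59 is 59 and the squarefree part of 944 is also 59, so sqrt(59) and sqrt(944) are both rational multiples of sqrt(59). Hence Q(sqrt(59)) = Q(sqrt(944)) = Q(sqrt(59)), and the splitting field collapses to a single degree-2 extension with Galois group Z/2Z.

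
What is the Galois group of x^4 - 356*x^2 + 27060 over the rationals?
Gal(K/Q) = V_4 (Klein four-group, Z/2Z × Z/2Z)

f factors as (x^2 - 110)(x^2 - 246), so the splitting field is K = Q(sqrt(110), sqrt(246)). The elements 110, 246, 27060 are all non-squares in Q, so sqrt(110) and sqrt(246) generate independent quadratic extensions. Thus [K:Q] = 4 and Gal(K/Q) is generated by the two order-2 automorphisms sqrt(110) ↦ -sqrt(110) and sqrt(246) ↦ -sqrt(246), giving V_4.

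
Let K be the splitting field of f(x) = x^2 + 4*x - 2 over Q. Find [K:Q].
[K:Q] = 2

The discriminant of x^2 + (4)*x + (-2) is b^2 - 4c = 16 - (-8) = 24. Since 24 is not a perfect square in Q, the polynomial is irreducible over Q. Its two roots generate a degree-2 extension, so [K:Q] = 2.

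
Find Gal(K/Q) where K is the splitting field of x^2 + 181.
Gal(K/Q) = Z/2Z (cyclic of order 2)

x^2 + 181 is irreducible over Q since -181 is not a rational square. The splitting field Q(sqrt(-181)) has degree 2 over Q, and its unique nontrivial automorphism is sqrt(-181) ↦ -sqrt(-181). Hence Gal(Q(sqrt(-181))/Q) = Z/2Z.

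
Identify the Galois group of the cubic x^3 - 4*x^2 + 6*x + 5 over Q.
Gal(K/Q) = S_3 (symmetric group of order 6)

Compute the discriminant of x^3 + (-4)*x^2 + (6)*x + (5): Δ = -1843. Since Δ is not a rational square, the Galois group is not contained in A_3; it must be the full S_3 (irreducibility of the cubic rules out anything smaller).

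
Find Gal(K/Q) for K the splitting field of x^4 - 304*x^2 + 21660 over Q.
Gal(K/Q) = V_4 (Klein four-group, Z/2Z × Z/2Z)

f factors as (x^2 - 190)(x^2 - 114), so the splitting field is K = Q(sqrt(190), sqrt(114)). The elements 190, 114, 21660 are all non-squares in Q, so sqrt(190) and sqrt(114) generate independent quadratic extensions. Thus [K:Q] = 4 and Gal(K/Q) is generated by the two order-2 automorphisms sqrt(190) ↦ -sqrt(190) and sqrt(114) ↦ -sqrt(114), giving V_4.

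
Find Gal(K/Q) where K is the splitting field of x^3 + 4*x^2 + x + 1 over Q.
Gal(K/Q) = S_3 (symmetric group of order 6)

Compute the discriminant of x^3 + (4)*x^2 + (1)*x + (1): Δ = -199. Since Δ is not a rational square, the Galois group is not contained in A_3; it must be the full S_3 (irreducibility of the cubic rules out anything smaller).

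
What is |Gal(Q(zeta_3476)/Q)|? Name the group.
|Gal(Q(zeta_3476)/Q)| = phi(3476) = 1560; group ≅ (Z/3476Z)^* ≅ Z/2Z × Z/10Z × Z/78Z

The n-th cyclotomic polynomial Φ_3476(x) is the minimal polynomial of zeta_3476 over Q and has degree phi(3476) = 1560. So Q(zeta_3476) is a degree-1560 Galois extension with Galois group (Z/3476Z)^*. By CRT, (Z/3476Z)^* ≅ (Z/4Z)^* × (Z/11Z)^* × (Z/79Z)^*. Each prime-power unit group is (Z/4Z)^* ≅ Z/2Z; (Z/11Z)^* ≅ Z/10Z; (Z/79Z)^* ≅ Z/78Z. Hence Gal(Q(zeta_3476)/Q) ≅ Z/2Z × Z/10Z × Z/78Z.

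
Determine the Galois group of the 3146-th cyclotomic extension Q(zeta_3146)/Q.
|Gal(Q(zeta_3146)/Q)| = phi(3146) = 1320; group ≅ (Z/3146Z)^* ≅ Z/12Z × Z/110Z

The n-th cyclotomic polynomial Φ_3146(x) is the minimal polynomial of zeta_3146 over Q and has degree phi(3146) = 1320. So Q(zeta_3146) is a degree-1320 Galois extension with Galois group (Z/3146Z)^*. By CRT, (Z/3146Z)^* ≅ (Z/2Z)^* × (Z/121Z)^* × (Z/13Z)^*. Each prime-power unit group is (Z/2Z)^* ≅ trivial group (order 1); (Z/121Z)^* ≅ Z/110Z; (Z/13Z)^* ≅ Z/12Z. Hence Gal(Q(zeta_3146)/Q) ≅ Z/12Z × Z/110Z.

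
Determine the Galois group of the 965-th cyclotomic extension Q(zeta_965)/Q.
|Gal(Q(zeta_965)/Q)| = phi(965) = 768; group ≅ (Z/965Z)^* ≅ Z/4Z × Z/192Z

The n-th cyclotomic polynomial Φ_965(x) is the minimal polynomial of zeta_965 over Q and has degree phi(965) = 768. So Q(zeta_965) is a degree-768 Galois extension with Galois group (Z/965Z)^*. By CRT, (Z/965Z)^* ≅ (Z/5Z)^* × (Z/193Z)^*. Each prime-power unit group is (Z/5Z)^* ≅ Z/4Z; (Z/193Z)^* ≅ Z/192Z. Hence Gal(Q(zeta_965)/Q) ≅ Z/4Z × Z/192Z.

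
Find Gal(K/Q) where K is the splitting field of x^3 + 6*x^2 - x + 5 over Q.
Gal(K/Q) = S_3 (symmetric group of order 6)

Compute the discriminant of x^3 + (6)*x^2 + (-1)*x + (5): Δ = -5495. Since Δ is not a rational square, the Galois group is not contained in A_3; it must be the full S_3 (irreducibility of the cubic rules out anything smaller).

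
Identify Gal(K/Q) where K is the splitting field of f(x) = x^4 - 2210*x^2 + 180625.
Gal(K/Q) = Z/2Z (cyclic of order 2)

f factors as (x^2 - 2125)(x^2 - 85), so the splitting field is K = Q(sqrt(2125), sqrt(85)). The squarefree part of 2125 is 85 and the squarefree part of 85 is also 85, so sqrt(2125) and sqrt(85) are both rational multiples of sqrt(85). Hence Q(sqrt(2125)) = Q(sqrt(85)) = Q(sqrt(85)), and the splitting field collapses to a single degree-2 extension with Galois group Z/2Z.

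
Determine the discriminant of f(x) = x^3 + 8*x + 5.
Δ = -2723

For x^3 + a x^2 + b x + c the discriminant is Δ = 18 a b c - 4 a^3 c + a^2 b^2 - 4 b^3 - 27 c^2.
Plug a = 0, b = 8, c = 5:
  18*(0)*(8)*(5) - 4*(0)^3*(5) + (0)^2*(8)^2 - 4*(8)^3 - 27*(5)^2
  = 0 + (0) + 0 + (-2048) + (-675)
  = -2723.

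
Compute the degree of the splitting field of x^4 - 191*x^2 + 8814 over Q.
[K:Q] = 4

f factors as (x^2 - 113)(x^2 - 78); the splitting field is K = Q(sqrt(113), sqrt(78)). Since 113, 78, and 8814 are all non-squares in Q, the three subfields Q(sqrt(113)), Q(sqrt(78)), Q(sqrt(8814)) are distinct degree-2 extensions, so [K:Q] = 4 (Klein four Galois group).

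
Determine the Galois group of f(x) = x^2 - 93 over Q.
Gal(K/Q) = Z/2Z (cyclic of order 2)

x^2 - 93 is irreducible over Q since 93 is not a rational square. The splitting field Q(sqrt(93)) has degree 2 over Q, and its unique nontrivial automorphism is sqrt(93) ↦ -sqrt(93). Hence Gal(Q(sqrt(93))/Q) = Z/2Z.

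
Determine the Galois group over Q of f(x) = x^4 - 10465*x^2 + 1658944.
Gal(K/Q) = Z/2Z (cyclic of order 2)

f factors as (x^2 - 161)(x^2 - 10304), so the splitting field is K = Q(sqrt(161), sqrt(10304)). The squarefree part of 161 is 161 and the squarefree part of 10304 is also 161, so sqrt(161) and sqrt(10304) are both rational multiples of sqrt(161). Hence Q(sqrt(161)) = Q(sqrt(10304)) = Q(sqrt(161)), and the splitting field collapses to a single degree-2 extension with Galois group Z/2Z.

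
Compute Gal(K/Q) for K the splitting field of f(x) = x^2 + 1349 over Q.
Gal(K/Q) = Z/2Z (cyclic of order 2)

x^2 + 1349 is irreducible over Q since -1349 is not a rational square. The splitting field Q(sqrt(-1349)) has degree 2 over Q, and its unique nontrivial automorphism is sqrt(-1349) ↦ -sqrt(-1349). Hence Gal(Q(sqrt(-1349))/Q) = Z/2Z.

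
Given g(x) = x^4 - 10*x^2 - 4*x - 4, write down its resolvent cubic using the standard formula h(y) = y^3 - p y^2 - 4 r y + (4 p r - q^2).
h(y) = y^3 + 10*y^2 + 16*y + 144

Identify coefficients: p = -10, q = -4, r = -4.
Plug into h(y) = y^3 - p y^2 - 4 r y + (4 p r - q^2):
  h(y) = y^3 - (-10) y^2 - 4*(-4) y + (4*(-10)*(-4) - (-4)^2)
       = y^3 + (10) y^2 + (16) y + (144).
Simplifying: h(y) = y^3 + 10*y^2 + 16*y + 144.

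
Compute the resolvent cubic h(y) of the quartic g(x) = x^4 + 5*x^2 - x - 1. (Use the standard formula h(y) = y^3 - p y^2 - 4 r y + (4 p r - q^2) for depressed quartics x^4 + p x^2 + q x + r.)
h(y) = y^3 - 5*y^2 + 4*y - 21

Identify coefficients: p = 5, q = -1, r = -1.
Plug into h(y) = y^3 - p y^2 - 4 r y + (4 p r - q^2):
  h(y) = y^3 - (5) y^2 - 4*(-1) y + (4*(5)*(-1) - (-1)^2)
       = y^3 + (-5) y^2 + (4) y + (-21).
Simplifying: h(y) = y^3 - 5*y^2 + 4*y - 21.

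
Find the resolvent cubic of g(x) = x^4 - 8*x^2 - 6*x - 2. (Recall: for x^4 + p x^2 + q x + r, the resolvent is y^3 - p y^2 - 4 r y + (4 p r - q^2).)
h(y) = y^3 + 8*y^2 + 8*y + 28

Identify coefficients: p = -8, q = -6, r = -2.
Plug into h(y) = y^3 - p y^2 - 4 r y + (4 p r - q^2):
  h(y) = y^3 - (-8) y^2 - 4*(-2) y + (4*(-8)*(-2) - (-6)^2)
       = y^3 + (8) y^2 + (8) y + (28).
Simplifying: h(y) = y^3 + 8*y^2 + 8*y + 28.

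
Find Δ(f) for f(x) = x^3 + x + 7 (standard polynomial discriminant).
Δ = -1327

For x^3 + a x^2 + b x + c the discriminant is Δ = 18 a b c - 4 a^3 c + a^2 b^2 - 4 b^3 - 27 c^2.
Plug a = 0, b = 1, c = 7:
  18*(0)*(1)*(7) - 4*(0)^3*(7) + (0)^2*(1)^2 - 4*(1)^3 - 27*(7)^2
  = 0 + (0) + 0 + (-4) + (-1323)
  = -1327.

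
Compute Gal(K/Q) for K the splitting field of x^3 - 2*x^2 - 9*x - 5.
Gal(K/Q) = S_3 (symmetric group of order 6)

Compute the discriminant of x^3 + (-2)*x^2 + (-9)*x + (-5): Δ = 785. Since Δ is not a rational square, the Galois group is not contained in A_3; it must be the full S_3 (irreducibility of the cubic rules out anything smaller).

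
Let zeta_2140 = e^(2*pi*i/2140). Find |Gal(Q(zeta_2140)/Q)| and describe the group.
|Gal(Q(zeta_2140)/Q)| = phi(2140) = 848; group ≅ (Z/2140Z)^* ≅ Z/2Z × Z/4Z × Z/106Z

The n-th cyclotomic polynomial Φ_2140(x) is the minimal polynomial of zeta_2140 over Q and has degree phi(2140) = 848. So Q(zeta_2140) is a degree-848 Galois extension with Galois group (Z/2140Z)^*. By CRT, (Z/2140Z)^* ≅ (Z/4Z)^* × (Z/5Z)^* × (Z/107Z)^*. Each prime-power unit group is (Z/4Z)^* ≅ Z/2Z; (Z/5Z)^* ≅ Z/4Z; (Z/107Z)^* ≅ Z/106Z. Hence Gal(Q(zeta_2140)/Q) ≅ Z/2Z × Z/4Z × Z/106Z.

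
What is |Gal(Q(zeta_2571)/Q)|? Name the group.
|Gal(Q(zeta_2571)/Q)| = phi(2571) = 1712; group ≅ (Z/2571Z)^* ≅ Z/2Z × Z/856Z

The n-th cyclotomic polynomial Φ_2571(x) is the minimal polynomial of zeta_2571 over Q and has degree phi(2571) = 1712. So Q(zeta_2571) is a degree-1712 Galois extension with Galois group (Z/2571Z)^*. By CRT, (Z/2571Z)^* ≅ (Z/3Z)^* × (Z/857Z)^*. Each prime-power unit group is (Z/3Z)^* ≅ Z/2Z; (Z/857Z)^* ≅ Z/856Z. Hence Gal(Q(zeta_2571)/Q) ≅ Z/2Z × Z/856Z.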